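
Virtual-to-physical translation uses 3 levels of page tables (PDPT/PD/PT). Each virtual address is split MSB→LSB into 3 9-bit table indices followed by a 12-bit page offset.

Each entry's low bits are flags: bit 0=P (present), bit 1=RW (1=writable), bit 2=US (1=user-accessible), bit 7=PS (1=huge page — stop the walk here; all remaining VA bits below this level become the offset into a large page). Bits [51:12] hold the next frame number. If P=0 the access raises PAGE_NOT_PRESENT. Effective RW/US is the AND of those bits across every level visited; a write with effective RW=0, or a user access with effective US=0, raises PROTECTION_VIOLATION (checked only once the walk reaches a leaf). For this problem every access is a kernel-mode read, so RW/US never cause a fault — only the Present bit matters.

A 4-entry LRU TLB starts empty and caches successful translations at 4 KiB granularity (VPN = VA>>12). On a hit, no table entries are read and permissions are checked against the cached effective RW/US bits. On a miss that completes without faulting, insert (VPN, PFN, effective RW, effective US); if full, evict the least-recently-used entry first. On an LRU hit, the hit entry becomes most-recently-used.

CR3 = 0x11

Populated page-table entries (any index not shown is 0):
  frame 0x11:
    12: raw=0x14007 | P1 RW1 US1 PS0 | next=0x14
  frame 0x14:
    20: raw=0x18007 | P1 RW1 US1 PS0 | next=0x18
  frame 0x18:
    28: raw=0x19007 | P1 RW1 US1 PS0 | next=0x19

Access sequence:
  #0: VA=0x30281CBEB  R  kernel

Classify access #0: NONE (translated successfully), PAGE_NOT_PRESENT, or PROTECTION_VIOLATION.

Trace:
#0 VA=0x30281CBEB (r,kernel):
  lvl0: tbl 0x11, slot 12 ⇒ 0x14007 (P1/RW1/US1/PS0)
  lvl1: tbl 0x14, slot 20 ⇒ 0x18007 (P1/RW1/US1/PS0)
  lvl2: tbl 0x18, slot 28 ⇒ 0x19007 (P1/RW1/US1/PS0)
  ⇒ phys 0x19BEB  [3 reads]

Access #0 fault: NONE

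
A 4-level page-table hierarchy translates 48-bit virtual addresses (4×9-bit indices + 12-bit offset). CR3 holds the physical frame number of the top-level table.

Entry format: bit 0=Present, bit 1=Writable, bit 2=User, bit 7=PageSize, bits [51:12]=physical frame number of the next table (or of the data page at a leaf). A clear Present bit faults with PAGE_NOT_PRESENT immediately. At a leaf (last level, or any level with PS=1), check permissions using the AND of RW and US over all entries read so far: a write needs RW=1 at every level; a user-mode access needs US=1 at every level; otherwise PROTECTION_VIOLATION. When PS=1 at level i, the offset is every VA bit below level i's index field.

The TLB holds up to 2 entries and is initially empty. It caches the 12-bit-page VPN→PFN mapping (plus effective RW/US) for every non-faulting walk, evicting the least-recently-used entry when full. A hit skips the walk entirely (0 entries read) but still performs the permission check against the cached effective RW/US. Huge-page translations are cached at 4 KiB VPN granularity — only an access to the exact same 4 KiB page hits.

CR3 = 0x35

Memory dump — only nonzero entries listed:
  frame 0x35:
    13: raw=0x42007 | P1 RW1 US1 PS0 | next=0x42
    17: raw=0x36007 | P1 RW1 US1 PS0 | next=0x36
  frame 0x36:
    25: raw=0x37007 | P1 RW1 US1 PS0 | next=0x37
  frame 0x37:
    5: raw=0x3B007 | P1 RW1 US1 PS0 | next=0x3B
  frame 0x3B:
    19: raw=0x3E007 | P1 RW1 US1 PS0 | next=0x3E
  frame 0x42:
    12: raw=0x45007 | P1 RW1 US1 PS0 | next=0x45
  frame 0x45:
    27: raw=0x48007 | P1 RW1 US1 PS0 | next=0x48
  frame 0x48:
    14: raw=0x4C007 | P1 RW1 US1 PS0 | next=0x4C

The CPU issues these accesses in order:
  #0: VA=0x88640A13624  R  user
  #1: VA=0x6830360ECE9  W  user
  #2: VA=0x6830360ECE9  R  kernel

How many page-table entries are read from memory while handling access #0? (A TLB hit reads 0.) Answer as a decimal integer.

Trace:
#0 VA=0x88640A13624 (r,user):
  L0 @0x35[17] → 0x36007  P=1,RW=1,US=1,PS=0
  L1 @0x36[25] → 0x37007  P=1,RW=1,US=1,PS=0
  L2 @0x37[5] → 0x3B007  P=1,RW=1,US=1,PS=0
  L3 @0x3B[19] → 0x3E007  P=1,RW=1,US=1,PS=0
  → PA=0x3E624  (4 entries read)
#1 VA=0x6830360ECE9 (w,user):
  L0 @0x35[13] → 0x42007  P=1,RW=1,US=1,PS=0
  L1 @0x42[12] → 0x45007  P=1,RW=1,US=1,PS=0
  L2 @0x45[27] → 0x48007  P=1,RW=1,US=1,PS=0
  L3 @0x48[14] → 0x4C007  P=1,RW=1,US=1,PS=0
  → PA=0x4CCE9  (4 entries read)
#2 VA=0x6830360ECE9 (r,kernel):
  TLB hit vpn=0x6830360E → PA=0x4CCE9

Entries read for #0: 4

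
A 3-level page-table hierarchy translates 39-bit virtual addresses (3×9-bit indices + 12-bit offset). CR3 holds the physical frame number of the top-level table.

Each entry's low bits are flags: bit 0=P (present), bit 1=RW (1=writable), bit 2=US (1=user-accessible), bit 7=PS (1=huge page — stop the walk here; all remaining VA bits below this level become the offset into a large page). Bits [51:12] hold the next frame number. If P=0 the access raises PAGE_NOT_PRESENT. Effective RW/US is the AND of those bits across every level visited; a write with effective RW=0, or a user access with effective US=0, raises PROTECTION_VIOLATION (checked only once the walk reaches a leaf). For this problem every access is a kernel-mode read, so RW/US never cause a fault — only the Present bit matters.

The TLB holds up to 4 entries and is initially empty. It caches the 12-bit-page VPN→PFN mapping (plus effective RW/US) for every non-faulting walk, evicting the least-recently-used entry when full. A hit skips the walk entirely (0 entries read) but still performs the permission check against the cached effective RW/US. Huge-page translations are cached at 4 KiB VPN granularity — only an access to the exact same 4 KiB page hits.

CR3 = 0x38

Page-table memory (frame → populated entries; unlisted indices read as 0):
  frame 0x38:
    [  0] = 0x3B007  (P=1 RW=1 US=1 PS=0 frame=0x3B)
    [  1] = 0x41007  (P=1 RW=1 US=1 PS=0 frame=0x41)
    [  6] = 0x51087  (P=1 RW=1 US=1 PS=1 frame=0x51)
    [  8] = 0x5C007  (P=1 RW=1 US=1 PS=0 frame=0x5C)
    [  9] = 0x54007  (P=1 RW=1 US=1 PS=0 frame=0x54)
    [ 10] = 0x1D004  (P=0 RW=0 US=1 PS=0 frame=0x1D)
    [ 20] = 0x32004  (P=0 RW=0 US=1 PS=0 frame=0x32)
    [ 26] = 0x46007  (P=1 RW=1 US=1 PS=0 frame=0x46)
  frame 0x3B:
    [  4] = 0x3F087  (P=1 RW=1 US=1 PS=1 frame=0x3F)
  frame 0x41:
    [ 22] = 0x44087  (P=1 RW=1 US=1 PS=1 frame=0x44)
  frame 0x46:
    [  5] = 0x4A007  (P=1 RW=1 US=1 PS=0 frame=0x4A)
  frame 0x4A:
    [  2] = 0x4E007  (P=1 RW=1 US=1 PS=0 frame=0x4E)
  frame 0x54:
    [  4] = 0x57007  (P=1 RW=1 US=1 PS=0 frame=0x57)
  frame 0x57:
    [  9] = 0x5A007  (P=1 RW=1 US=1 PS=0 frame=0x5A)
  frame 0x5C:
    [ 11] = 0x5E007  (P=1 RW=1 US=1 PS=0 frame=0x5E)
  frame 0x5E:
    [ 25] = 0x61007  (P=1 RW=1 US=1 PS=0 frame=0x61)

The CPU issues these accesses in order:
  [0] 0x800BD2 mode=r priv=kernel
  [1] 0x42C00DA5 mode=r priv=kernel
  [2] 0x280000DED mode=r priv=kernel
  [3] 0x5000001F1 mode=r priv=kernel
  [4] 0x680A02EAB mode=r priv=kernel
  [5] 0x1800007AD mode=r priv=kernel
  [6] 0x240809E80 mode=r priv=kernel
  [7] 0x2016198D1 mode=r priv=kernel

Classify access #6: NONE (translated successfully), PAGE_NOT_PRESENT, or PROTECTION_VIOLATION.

Trace:
#0 VA=0x800BD2 (r,kernel):
  L0: frame=0x38 idx=0 entry=0x3B007 [P=1 RW=1 US=1 PS=0]
  L1: frame=0x3B idx=4 entry=0x3F087 [P=1 RW=1 US=1 PS=1]
  → PA=0x3FBD2 (huge @L1)  (2 entries read)
#1 VA=0x42C00DA5 (r,kernel):
  L0: frame=0x38 idx=1 entry=0x41007 [P=1 RW=1 US=1 PS=0]
  L1: frame=0x41 idx=22 entry=0x44087 [P=1 RW=1 US=1 PS=1]
  → PA=0x44DA5 (huge @L1)  (2 entries read)
#2 VA=0x280000DED (r,kernel):
  L0: frame=0x38 idx=10 entry=0x1D004 [P=0 RW=0 US=1 PS=0]
  → PAGE_NOT_PRESENT  (1 entries read)
#3 VA=0x5000001F1 (r,kernel):
  L0: frame=0x38 idx=20 entry=0x32004 [P=0 RW=0 US=1 PS=0]
  → PAGE_NOT_PRESENT  (1 entries read)
#4 VA=0x680A02EAB (r,kernel):
  L0: frame=0x38 idx=26 entry=0x46007 [P=1 RW=1 US=1 PS=0]
  L1: frame=0x46 idx=5 entry=0x4A007 [P=1 RW=1 US=1 PS=0]
  L2: frame=0x4A idx=2 entry=0x4E007 [P=1 RW=1 US=1 PS=0]
  → PA=0x4EEAB  (3 entries read)
#5 VA=0x1800007AD (r,kernel):
  L0: frame=0x38 idx=6 entry=0x51087 [P=1 RW=1 US=1 PS=1]
  → PA=0x517AD (huge @L0)  (1 entries read)
#6 VA=0x240809E80 (r,kernel):
  L0: frame=0x38 idx=9 entry=0x54007 [P=1 RW=1 US=1 PS=0]
  L1: frame=0x54 idx=4 entry=0x57007 [P=1 RW=1 US=1 PS=0]
  L2: frame=0x57 idx=9 entry=0x5A007 [P=1 RW=1 US=1 PS=0]
  → PA=0x5AE80  (3 entries read)
#7 VA=0x2016198D1 (r,kernel):
  L0: frame=0x38 idx=8 entry=0x5C007 [P=1 RW=1 US=1 PS=0]
  L1: frame=0x5C idx=11 entry=0x5E007 [P=1 RW=1 US=1 PS=0]
  L2: frame=0x5E idx=25 entry=0x61007 [P=1 RW=1 US=1 PS=0]
  → PA=0x618D1  (3 entries read)

Access #6 fault: NONE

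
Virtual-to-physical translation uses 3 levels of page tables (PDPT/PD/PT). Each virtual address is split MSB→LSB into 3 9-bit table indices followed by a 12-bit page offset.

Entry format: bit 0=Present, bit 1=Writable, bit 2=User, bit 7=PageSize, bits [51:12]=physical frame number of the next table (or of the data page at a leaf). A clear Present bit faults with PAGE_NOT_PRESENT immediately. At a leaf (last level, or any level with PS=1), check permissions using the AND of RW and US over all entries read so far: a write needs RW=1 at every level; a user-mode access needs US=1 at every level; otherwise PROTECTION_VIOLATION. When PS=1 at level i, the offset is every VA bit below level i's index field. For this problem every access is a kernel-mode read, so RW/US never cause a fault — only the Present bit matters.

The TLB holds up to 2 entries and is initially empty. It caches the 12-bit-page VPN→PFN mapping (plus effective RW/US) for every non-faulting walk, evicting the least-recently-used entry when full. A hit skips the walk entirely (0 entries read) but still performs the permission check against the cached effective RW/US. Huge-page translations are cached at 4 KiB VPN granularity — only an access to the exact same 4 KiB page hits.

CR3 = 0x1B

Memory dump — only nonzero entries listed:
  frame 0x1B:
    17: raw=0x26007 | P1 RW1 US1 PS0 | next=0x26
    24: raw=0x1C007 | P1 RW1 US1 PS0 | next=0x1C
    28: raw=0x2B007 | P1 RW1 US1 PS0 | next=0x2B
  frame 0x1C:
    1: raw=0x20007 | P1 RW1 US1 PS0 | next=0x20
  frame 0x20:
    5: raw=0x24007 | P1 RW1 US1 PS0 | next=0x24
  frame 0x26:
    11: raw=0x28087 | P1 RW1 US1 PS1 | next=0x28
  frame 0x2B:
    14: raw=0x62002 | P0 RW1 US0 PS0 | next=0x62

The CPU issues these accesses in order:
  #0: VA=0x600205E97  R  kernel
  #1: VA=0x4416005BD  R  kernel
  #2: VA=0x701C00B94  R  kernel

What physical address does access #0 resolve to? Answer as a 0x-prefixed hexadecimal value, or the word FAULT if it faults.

Per-access translation:
#0 VA=0x600205E97 (r,kernel):
  lvl0: tbl 0x1B, slot 24 ⇒ 0x1C007 (P1/RW1/US1/PS0)
  lvl1: tbl 0x1C, slot 1 ⇒ 0x20007 (P1/RW1/US1/PS0)
  lvl2: tbl 0x20, slot 5 ⇒ 0x24007 (P1/RW1/US1/PS0)
  → PA=0x24E97  (3 entries read)
#1 VA=0x4416005BD (r,kernel):
  lvl0: tbl 0x1B, slot 17 ⇒ 0x26007 (P1/RW1/US1/PS0)
  lvl1: tbl 0x26, slot 11 ⇒ 0x28087 (P1/RW1/US1/PS1)
  → PA=0x285BD (huge @L1)  (2 entries read)
#2 VA=0x701C00B94 (r,kernel):
  lvl0: tbl 0x1B, slot 28 ⇒ 0x2B007 (P1/RW1/US1/PS0)
  lvl1: tbl 0x2B, slot 14 ⇒ 0x62002 (P0/RW1/US0/PS0)
  ✗ PAGE_NOT_PRESENT  [2 reads]

Access #0 PA: 0x24E97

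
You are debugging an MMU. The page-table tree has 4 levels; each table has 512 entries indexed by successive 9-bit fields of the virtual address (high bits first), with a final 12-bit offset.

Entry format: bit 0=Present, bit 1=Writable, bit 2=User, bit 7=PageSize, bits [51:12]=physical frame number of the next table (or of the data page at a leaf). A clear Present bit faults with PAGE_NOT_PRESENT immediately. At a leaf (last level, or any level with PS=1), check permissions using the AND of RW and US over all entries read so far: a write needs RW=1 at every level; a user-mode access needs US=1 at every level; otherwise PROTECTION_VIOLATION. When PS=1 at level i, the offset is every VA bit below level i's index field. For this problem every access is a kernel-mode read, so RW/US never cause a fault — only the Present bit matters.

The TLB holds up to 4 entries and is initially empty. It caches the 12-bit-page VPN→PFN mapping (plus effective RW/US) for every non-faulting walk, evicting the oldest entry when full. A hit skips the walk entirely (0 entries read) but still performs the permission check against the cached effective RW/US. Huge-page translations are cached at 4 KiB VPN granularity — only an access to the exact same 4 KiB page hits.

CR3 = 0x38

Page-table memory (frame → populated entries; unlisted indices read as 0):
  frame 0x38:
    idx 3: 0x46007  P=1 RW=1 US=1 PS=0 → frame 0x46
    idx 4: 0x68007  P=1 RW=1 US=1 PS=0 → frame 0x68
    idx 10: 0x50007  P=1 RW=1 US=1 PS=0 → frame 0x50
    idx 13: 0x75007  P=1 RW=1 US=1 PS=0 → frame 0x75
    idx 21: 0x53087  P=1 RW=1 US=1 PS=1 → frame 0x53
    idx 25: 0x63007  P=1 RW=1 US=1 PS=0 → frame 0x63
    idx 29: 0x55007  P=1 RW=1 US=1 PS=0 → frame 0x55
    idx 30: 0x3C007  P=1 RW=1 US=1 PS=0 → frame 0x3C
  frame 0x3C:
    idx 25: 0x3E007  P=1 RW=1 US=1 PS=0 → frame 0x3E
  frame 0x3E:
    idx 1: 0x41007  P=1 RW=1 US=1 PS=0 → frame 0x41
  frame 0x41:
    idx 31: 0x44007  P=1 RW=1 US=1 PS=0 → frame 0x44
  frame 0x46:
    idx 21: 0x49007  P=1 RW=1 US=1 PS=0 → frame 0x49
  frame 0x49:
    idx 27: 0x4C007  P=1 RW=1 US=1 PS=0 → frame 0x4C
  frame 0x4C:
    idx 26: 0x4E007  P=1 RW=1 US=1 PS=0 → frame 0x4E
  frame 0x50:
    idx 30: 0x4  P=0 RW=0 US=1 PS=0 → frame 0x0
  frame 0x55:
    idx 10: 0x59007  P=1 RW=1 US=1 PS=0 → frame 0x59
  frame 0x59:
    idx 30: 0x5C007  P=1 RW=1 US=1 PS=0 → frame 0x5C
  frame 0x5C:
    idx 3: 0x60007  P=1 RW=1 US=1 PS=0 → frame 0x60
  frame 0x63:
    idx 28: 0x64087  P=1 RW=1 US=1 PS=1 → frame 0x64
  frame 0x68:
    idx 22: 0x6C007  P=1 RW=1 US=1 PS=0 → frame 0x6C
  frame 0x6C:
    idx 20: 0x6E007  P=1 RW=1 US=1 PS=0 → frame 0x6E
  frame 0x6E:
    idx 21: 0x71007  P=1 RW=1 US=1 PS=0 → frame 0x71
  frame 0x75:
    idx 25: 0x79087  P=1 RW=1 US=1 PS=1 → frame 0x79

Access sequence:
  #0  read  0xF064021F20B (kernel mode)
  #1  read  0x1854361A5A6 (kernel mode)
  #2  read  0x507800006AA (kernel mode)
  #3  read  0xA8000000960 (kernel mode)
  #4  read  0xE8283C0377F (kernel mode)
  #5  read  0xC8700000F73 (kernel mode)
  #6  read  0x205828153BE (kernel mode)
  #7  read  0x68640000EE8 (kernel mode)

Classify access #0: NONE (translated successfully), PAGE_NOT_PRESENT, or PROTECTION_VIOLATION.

Per-access translation:
#0 VA=0xF064021F20B (r,kernel):
  lvl0: tbl 0x38, slot 30 ⇒ 0x3C007 (P1/RW1/US1/PS0)
  lvl1: tbl 0x3C, slot 25 ⇒ 0x3E007 (P1/RW1/US1/PS0)
  lvl2: tbl 0x3E, slot 1 ⇒ 0x41007 (P1/RW1/US1/PS0)
  lvl3: tbl 0x41, slot 31 ⇒ 0x44007 (P1/RW1/US1/PS0)
  ⇒ phys 0x4420B  [4 reads]
#1 VA=0x1854361A5A6 (r,kernel):
  lvl0: tbl 0x38, slot 3 ⇒ 0x46007 (P1/RW1/US1/PS0)
  lvl1: tbl 0x46, slot 21 ⇒ 0x49007 (P1/RW1/US1/PS0)
  lvl2: tbl 0x49, slot 27 ⇒ 0x4C007 (P1/RW1/US1/PS0)
  lvl3: tbl 0x4C, slot 26 ⇒ 0x4E007 (P1/RW1/US1/PS0)
  ⇒ phys 0x4E5A6  [4 reads]
#2 VA=0x507800006AA (r,kernel):
  lvl0: tbl 0x38, slot 10 ⇒ 0x50007 (P1/RW1/US1/PS0)
  lvl1: tbl 0x50, slot 30 ⇒ 0x4 (P0/RW0/US1/PS0)
  ⇒ fault: PAGE_NOT_PRESENT  — 2 lookups
#3 VA=0xA8000000960 (r,kernel):
  lvl0: tbl 0x38, slot 21 ⇒ 0x53087 (P1/RW1/US1/PS1)
  ⇒ phys 0x53960 (huge @L0)  [1 reads]
#4 VA=0xE8283C0377F (r,kernel):
  lvl0: tbl 0x38, slot 29 ⇒ 0x55007 (P1/RW1/US1/PS0)
  lvl1: tbl 0x55, slot 10 ⇒ 0x59007 (P1/RW1/US1/PS0)
  lvl2: tbl 0x59, slot 30 ⇒ 0x5C007 (P1/RW1/US1/PS0)
  lvl3: tbl 0x5C, slot 3 ⇒ 0x60007 (P1/RW1/US1/PS0)
  ⇒ phys 0x6077F  [4 reads]
#5 VA=0xC8700000F73 (r,kernel):
  lvl0: tbl 0x38, slot 25 ⇒ 0x63007 (P1/RW1/US1/PS0)
  lvl1: tbl 0x63, slot 28 ⇒ 0x64087 (P1/RW1/US1/PS1)
  ⇒ phys 0x64F73 (huge @L1)  [2 reads]
#6 VA=0x205828153BE (r,kernel):
  lvl0: tbl 0x38, slot 4 ⇒ 0x68007 (P1/RW1/US1/PS0)
  lvl1: tbl 0x68, slot 22 ⇒ 0x6C007 (P1/RW1/US1/PS0)
  lvl2: tbl 0x6C, slot 20 ⇒ 0x6E007 (P1/RW1/US1/PS0)
  lvl3: tbl 0x6E, slot 21 ⇒ 0x71007 (P1/RW1/US1/PS0)
  ⇒ phys 0x713BE  [4 reads]
#7 VA=0x68640000EE8 (r,kernel):
  lvl0: tbl 0x38, slot 13 ⇒ 0x75007 (P1/RW1/US1/PS0)
  lvl1: tbl 0x75, slot 25 ⇒ 0x79087 (P1/RW1/US1/PS1)
  ⇒ phys 0x79EE8 (huge @L1)  [2 reads]

Access #0 fault: NONE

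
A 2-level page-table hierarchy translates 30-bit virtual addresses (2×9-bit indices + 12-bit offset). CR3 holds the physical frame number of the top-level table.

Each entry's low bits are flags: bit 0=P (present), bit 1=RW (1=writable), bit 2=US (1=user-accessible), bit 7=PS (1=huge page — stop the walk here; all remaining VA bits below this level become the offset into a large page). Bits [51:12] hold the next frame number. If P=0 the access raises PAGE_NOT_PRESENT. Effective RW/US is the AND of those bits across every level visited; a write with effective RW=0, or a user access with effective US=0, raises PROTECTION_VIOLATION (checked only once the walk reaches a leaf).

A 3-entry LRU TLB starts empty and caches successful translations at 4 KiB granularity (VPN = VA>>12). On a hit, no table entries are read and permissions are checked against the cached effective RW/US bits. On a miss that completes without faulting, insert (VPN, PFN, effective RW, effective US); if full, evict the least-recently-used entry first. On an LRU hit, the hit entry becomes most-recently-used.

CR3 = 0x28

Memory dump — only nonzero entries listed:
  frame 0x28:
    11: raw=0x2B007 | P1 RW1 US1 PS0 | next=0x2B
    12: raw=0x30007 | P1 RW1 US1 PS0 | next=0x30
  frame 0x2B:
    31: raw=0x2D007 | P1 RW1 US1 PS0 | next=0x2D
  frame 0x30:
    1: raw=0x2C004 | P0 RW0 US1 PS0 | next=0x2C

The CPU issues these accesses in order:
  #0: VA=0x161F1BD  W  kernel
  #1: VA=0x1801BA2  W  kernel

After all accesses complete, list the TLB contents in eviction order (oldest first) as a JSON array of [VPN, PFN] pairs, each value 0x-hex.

Per-access translation:
#0 VA=0x161F1BD (w,kernel):
  L0 @0x28[11] → 0x2B007  P=1,RW=1,US=1,PS=0
  L1 @0x2B[31] → 0x2D007  P=1,RW=1,US=1,PS=0
  ✓ 0x2D1BD  — 2 lookups
#1 VA=0x1801BA2 (w,kernel):
  L0 @0x28[12] → 0x30007  P=1,RW=1,US=1,PS=0
  L1 @0x30[1] → 0x2C004  P=0,RW=0,US=1,PS=0
  → PAGE_NOT_PRESENT  (2 entries read)

TLB: [["0x161F", "0x2D"]]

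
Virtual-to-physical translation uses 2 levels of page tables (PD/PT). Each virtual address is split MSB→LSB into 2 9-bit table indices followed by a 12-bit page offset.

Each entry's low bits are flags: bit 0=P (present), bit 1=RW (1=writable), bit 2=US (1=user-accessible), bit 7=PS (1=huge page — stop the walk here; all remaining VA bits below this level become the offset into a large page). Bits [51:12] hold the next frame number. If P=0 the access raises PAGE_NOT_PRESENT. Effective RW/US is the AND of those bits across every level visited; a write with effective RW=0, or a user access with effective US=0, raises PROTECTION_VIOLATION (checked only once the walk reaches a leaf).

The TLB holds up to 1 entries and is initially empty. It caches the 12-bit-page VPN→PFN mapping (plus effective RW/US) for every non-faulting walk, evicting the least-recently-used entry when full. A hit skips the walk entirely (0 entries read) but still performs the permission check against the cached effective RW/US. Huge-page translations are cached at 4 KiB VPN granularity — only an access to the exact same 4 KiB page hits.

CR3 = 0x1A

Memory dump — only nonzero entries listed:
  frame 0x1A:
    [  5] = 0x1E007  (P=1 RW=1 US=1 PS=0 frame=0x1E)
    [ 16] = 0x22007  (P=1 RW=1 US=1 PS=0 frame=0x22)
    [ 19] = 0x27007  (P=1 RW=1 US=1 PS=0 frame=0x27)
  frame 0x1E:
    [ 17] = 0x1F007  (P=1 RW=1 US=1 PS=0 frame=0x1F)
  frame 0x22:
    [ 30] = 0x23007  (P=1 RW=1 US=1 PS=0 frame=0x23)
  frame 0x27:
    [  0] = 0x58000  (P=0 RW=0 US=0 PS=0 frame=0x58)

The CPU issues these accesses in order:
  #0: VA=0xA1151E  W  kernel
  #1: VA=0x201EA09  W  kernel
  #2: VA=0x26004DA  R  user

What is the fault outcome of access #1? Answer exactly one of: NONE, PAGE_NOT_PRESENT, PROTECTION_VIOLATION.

Trace:
#0 VA=0xA1151E (w,kernel):
  L0: frame=0x1A idx=5 entry=0x1E007 [P=1 RW=1 US=1 PS=0]
  L1: frame=0x1E idx=17 entry=0x1F007 [P=1 RW=1 US=1 PS=0]
  ⇒ phys 0x1F51E  [2 reads]
#1 VA=0x201EA09 (w,kernel):
  L0: frame=0x1A idx=16 entry=0x22007 [P=1 RW=1 US=1 PS=0]
  L1: frame=0x22 idx=30 entry=0x23007 [P=1 RW=1 US=1 PS=0]
  ⇒ phys 0x23A09  [2 reads]
#2 VA=0x26004DA (r,user):
  L0: frame=0x1A idx=19 entry=0x27007 [P=1 RW=1 US=1 PS=0]
  L1: frame=0x27 idx=0 entry=0x58000 [P=0 RW=0 US=0 PS=0]
  → PAGE_NOT_PRESENT  (2 entries read)

Access #1 fault: NONE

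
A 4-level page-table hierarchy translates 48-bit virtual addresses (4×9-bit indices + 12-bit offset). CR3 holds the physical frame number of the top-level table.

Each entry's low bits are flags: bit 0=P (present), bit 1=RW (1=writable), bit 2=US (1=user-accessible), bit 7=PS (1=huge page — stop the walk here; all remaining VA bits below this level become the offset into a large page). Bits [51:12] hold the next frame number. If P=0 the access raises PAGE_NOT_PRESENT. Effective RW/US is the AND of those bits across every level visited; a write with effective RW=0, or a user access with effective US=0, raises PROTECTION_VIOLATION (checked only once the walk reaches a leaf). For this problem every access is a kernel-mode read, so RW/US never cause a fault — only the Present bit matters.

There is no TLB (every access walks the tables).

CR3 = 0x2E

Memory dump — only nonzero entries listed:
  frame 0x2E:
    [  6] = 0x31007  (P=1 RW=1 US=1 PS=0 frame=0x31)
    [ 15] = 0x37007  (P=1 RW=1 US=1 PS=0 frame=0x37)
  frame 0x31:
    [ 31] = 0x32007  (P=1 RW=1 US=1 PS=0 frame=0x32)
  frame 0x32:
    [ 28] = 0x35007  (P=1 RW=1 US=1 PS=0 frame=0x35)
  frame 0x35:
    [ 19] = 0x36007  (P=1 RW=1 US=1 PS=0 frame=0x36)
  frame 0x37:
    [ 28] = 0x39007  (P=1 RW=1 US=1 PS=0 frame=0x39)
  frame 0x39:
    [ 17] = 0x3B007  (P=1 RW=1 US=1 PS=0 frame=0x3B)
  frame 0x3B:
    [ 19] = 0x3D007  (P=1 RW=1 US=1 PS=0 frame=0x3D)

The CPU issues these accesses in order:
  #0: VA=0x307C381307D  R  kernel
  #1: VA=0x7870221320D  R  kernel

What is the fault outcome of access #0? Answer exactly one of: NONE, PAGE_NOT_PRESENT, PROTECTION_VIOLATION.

Walk each access:
#0 VA=0x307C381307D (r,kernel):
  L0: frame=0x2E idx=6 entry=0x31007 [P=1 RW=1 US=1 PS=0]
  L1: frame=0x31 idx=31 entry=0x32007 [P=1 RW=1 US=1 PS=0]
  L2: frame=0x32 idx=28 entry=0x35007 [P=1 RW=1 US=1 PS=0]
  L3: frame=0x35 idx=19 entry=0x36007 [P=1 RW=1 US=1 PS=0]
  ✓ 0x3607D  — 4 lookups
#1 VA=0x7870221320D (r,kernel):
  L0: frame=0x2E idx=15 entry=0x37007 [P=1 RW=1 US=1 PS=0]
  L1: frame=0x37 idx=28 entry=0x39007 [P=1 RW=1 US=1 PS=0]
  L2: frame=0x39 idx=17 entry=0x3B007 [P=1 RW=1 US=1 PS=0]
  L3: frame=0x3B idx=19 entry=0x3D007 [P=1 RW=1 US=1 PS=0]
  ✓ 0x3D20D  — 4 lookups

Access #0 fault: NONE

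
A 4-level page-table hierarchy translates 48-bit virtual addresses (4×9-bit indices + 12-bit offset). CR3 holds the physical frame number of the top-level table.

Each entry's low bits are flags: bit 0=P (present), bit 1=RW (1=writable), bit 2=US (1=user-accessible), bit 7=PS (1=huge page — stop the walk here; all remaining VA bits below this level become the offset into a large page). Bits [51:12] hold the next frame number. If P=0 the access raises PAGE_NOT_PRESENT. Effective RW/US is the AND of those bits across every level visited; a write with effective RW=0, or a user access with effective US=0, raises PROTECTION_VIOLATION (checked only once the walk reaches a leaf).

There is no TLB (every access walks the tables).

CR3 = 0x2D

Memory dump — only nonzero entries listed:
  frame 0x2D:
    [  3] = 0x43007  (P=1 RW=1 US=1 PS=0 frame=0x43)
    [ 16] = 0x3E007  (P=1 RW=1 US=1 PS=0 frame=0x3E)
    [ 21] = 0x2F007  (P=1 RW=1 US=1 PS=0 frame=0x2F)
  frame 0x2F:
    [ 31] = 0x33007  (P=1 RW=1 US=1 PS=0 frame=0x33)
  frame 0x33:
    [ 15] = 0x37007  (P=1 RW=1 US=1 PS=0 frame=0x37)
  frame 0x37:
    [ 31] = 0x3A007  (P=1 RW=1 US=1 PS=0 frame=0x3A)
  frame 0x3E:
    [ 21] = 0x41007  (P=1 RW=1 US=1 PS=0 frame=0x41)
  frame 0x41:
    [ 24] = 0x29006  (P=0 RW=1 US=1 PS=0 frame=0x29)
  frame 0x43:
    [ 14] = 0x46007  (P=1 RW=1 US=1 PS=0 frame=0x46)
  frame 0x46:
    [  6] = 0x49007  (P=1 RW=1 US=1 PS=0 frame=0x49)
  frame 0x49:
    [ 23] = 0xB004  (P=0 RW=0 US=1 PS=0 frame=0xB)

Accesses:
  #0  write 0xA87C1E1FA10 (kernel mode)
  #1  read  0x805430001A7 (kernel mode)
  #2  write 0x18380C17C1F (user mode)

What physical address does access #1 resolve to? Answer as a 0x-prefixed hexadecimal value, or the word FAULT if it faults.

Per-access translation:
#0 VA=0xA87C1E1FA10 (w,kernel):
  L0: frame=0x2D idx=21 entry=0x2F007 [P=1 RW=1 US=1 PS=0]
  L1: frame=0x2F idx=31 entry=0x33007 [P=1 RW=1 US=1 PS=0]
  L2: frame=0x33 idx=15 entry=0x37007 [P=1 RW=1 US=1 PS=0]
  L3: frame=0x37 idx=31 entry=0x3A007 [P=1 RW=1 US=1 PS=0]
  → PA=0x3AA10  (4 entries read)
#1 VA=0x805430001A7 (r,kernel):
  L0: frame=0x2D idx=16 entry=0x3E007 [P=1 RW=1 US=1 PS=0]
  L1: frame=0x3E idx=21 entry=0x41007 [P=1 RW=1 US=1 PS=0]
  L2: frame=0x41 idx=24 entry=0x29006 [P=0 RW=1 US=1 PS=0]
  ✗ PAGE_NOT_PRESENT  [3 reads]
#2 VA=0x18380C17C1F (w,user):
  L0: frame=0x2D idx=3 entry=0x43007 [P=1 RW=1 US=1 PS=0]
  L1: frame=0x43 idx=14 entry=0x46007 [P=1 RW=1 US=1 PS=0]
  L2: frame=0x46 idx=6 entry=0x49007 [P=1 RW=1 US=1 PS=0]
  L3: frame=0x49 idx=23 entry=0xB004 [P=0 RW=0 US=1 PS=0]
  ✗ PAGE_NOT_PRESENT  [4 reads]

Access #1 PA: FAULT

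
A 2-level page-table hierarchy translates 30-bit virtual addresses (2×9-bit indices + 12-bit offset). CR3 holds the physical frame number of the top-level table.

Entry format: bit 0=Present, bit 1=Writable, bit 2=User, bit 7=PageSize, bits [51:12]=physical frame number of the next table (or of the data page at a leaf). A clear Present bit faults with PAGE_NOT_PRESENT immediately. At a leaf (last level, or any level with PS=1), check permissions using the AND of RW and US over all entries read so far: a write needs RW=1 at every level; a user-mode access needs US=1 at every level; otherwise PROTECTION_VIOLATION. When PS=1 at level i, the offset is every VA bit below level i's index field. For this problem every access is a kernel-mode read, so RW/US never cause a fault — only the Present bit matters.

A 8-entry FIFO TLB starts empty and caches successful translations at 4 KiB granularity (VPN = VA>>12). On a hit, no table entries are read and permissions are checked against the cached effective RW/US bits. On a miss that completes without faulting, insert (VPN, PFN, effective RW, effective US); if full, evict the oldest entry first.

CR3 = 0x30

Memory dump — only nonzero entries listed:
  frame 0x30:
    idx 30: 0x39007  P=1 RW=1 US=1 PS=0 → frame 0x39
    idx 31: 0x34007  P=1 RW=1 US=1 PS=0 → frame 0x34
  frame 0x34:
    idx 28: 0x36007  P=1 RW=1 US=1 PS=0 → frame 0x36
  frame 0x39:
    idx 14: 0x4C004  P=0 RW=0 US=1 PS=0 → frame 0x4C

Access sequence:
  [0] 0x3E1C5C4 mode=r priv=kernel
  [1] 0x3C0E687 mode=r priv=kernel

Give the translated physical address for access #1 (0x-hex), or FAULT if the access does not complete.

Per-access translation:
#0 VA=0x3E1C5C4 (r,kernel):
  lvl0: tbl 0x30, slot 31 ⇒ 0x34007 (P1/RW1/US1/PS0)
  lvl1: tbl 0x34, slot 28 ⇒ 0x36007 (P1/RW1/US1/PS0)
  → PA=0x365C4  (2 entries read)
#1 VA=0x3C0E687 (r,kernel):
  lvl0: tbl 0x30, slot 30 ⇒ 0x39007 (P1/RW1/US1/PS0)
  lvl1: tbl 0x39, slot 14 ⇒ 0x4C004 (P0/RW0/US1/PS0)
  ✗ PAGE_NOT_PRESENT  [2 reads]

Access #1 PA: FAULT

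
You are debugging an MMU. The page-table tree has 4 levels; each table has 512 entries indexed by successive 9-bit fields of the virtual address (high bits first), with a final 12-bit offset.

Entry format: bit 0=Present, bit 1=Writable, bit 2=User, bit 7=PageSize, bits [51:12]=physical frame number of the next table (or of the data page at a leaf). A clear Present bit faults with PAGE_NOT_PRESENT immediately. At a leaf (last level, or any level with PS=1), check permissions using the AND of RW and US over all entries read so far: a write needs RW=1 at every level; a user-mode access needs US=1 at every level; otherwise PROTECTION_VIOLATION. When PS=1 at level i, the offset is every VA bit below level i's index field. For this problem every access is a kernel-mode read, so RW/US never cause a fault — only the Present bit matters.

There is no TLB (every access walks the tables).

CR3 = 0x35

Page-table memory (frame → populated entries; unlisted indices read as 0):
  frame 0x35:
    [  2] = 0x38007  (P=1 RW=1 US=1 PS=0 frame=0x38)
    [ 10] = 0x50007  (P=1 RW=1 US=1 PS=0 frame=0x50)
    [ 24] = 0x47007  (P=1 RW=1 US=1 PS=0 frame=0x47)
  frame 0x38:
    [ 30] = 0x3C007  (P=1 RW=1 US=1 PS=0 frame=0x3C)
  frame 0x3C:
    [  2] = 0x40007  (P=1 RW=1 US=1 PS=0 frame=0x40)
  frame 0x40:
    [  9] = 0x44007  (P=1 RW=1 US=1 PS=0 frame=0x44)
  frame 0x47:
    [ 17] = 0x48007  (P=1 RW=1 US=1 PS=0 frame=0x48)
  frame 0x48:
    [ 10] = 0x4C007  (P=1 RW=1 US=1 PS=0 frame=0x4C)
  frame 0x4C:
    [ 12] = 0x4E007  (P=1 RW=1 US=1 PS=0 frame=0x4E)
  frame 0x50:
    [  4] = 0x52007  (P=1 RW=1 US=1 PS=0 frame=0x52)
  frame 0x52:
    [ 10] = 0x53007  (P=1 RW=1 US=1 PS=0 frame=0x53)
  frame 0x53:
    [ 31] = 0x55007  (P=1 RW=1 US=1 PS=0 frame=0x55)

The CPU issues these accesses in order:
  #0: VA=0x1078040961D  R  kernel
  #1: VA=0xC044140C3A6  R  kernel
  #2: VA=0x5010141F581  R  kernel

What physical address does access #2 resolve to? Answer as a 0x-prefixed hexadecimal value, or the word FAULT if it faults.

Walk each access:
#0 VA=0x1078040961D (r,kernel):
  lvl0: tbl 0x35, slot 2 ⇒ 0x38007 (P1/RW1/US1/PS0)
  lvl1: tbl 0x38, slot 30 ⇒ 0x3C007 (P1/RW1/US1/PS0)
  lvl2: tbl 0x3C, slot 2 ⇒ 0x40007 (P1/RW1/US1/PS0)
  lvl3: tbl 0x40, slot 9 ⇒ 0x44007 (P1/RW1/US1/PS0)
  → PA=0x4461D  (4 entries read)
#1 VA=0xC044140C3A6 (r,kernel):
  lvl0: tbl 0x35, slot 24 ⇒ 0x47007 (P1/RW1/US1/PS0)
  lvl1: tbl 0x47, slot 17 ⇒ 0x48007 (P1/RW1/US1/PS0)
  lvl2: tbl 0x48, slot 10 ⇒ 0x4C007 (P1/RW1/US1/PS0)
  lvl3: tbl 0x4C, slot 12 ⇒ 0x4E007 (P1/RW1/US1/PS0)
  → PA=0x4E3A6  (4 entries read)
#2 VA=0x5010141F581 (r,kernel):
  lvl0: tbl 0x35, slot 10 ⇒ 0x50007 (P1/RW1/US1/PS0)
  lvl1: tbl 0x50, slot 4 ⇒ 0x52007 (P1/RW1/US1/PS0)
  lvl2: tbl 0x52, slot 10 ⇒ 0x53007 (P1/RW1/US1/PS0)
  lvl3: tbl 0x53, slot 31 ⇒ 0x55007 (P1/RW1/US1/PS0)
  → PA=0x55581  (4 entries read)

Access #2 PA: 0x55581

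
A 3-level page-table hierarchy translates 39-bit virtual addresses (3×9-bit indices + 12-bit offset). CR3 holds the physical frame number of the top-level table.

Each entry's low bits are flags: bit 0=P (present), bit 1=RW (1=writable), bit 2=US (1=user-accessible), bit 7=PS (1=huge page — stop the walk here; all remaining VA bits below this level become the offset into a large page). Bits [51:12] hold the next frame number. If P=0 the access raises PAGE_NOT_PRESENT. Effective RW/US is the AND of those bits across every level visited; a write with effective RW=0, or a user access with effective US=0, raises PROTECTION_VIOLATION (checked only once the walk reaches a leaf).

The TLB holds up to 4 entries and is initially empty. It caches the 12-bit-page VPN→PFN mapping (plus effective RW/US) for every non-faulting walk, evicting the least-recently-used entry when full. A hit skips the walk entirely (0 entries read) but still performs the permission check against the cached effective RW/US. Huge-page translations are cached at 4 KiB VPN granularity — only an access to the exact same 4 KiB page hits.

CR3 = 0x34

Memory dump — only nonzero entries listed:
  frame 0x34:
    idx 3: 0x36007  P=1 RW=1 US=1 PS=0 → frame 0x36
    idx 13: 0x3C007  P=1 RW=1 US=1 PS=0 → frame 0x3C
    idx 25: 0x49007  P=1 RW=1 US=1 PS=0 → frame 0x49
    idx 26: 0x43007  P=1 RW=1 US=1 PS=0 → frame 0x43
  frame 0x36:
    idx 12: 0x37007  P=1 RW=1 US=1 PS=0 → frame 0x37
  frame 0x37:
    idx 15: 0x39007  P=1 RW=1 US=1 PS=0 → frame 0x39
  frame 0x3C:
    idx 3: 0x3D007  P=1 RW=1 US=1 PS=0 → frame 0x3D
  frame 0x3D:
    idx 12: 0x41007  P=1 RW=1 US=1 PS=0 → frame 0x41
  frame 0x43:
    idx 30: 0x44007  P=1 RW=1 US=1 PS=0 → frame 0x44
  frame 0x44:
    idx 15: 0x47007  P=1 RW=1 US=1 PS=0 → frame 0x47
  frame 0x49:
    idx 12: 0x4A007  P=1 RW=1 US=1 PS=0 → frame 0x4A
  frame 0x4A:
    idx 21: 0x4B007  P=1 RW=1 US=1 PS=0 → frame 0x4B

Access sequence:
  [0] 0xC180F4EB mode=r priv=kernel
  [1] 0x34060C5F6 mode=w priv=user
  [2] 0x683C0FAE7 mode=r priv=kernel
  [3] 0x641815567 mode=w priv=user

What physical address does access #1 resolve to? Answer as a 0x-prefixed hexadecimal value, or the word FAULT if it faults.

Walk each access:
#0 VA=0xC180F4EB (r,kernel):
  lvl0: tbl 0x34, slot 3 ⇒ 0x36007 (P1/RW1/US1/PS0)
  lvl1: tbl 0x36, slot 12 ⇒ 0x37007 (P1/RW1/US1/PS0)
  lvl2: tbl 0x37, slot 15 ⇒ 0x39007 (P1/RW1/US1/PS0)
  ⇒ phys 0x394EB  [3 reads]
#1 VA=0x34060C5F6 (w,user):
  lvl0: tbl 0x34, slot 13 ⇒ 0x3C007 (P1/RW1/US1/PS0)
  lvl1: tbl 0x3C, slot 3 ⇒ 0x3D007 (P1/RW1/US1/PS0)
  lvl2: tbl 0x3D, slot 12 ⇒ 0x41007 (P1/RW1/US1/PS0)
  ⇒ phys 0x415F6  [3 reads]
#2 VA=0x683C0FAE7 (r,kernel):
  lvl0: tbl 0x34, slot 26 ⇒ 0x43007 (P1/RW1/US1/PS0)
  lvl1: tbl 0x43, slot 30 ⇒ 0x44007 (P1/RW1/US1/PS0)
  lvl2: tbl 0x44, slot 15 ⇒ 0x47007 (P1/RW1/US1/PS0)
  ⇒ phys 0x47AE7  [3 reads]
#3 VA=0x641815567 (w,user):
  lvl0: tbl 0x34, slot 25 ⇒ 0x49007 (P1/RW1/US1/PS0)
  lvl1: tbl 0x49, slot 12 ⇒ 0x4A007 (P1/RW1/US1/PS0)
  lvl2: tbl 0x4A, slot 21 ⇒ 0x4B007 (P1/RW1/US1/PS0)
  ⇒ phys 0x4B567  [3 reads]

Access #1 PA: 0x415F6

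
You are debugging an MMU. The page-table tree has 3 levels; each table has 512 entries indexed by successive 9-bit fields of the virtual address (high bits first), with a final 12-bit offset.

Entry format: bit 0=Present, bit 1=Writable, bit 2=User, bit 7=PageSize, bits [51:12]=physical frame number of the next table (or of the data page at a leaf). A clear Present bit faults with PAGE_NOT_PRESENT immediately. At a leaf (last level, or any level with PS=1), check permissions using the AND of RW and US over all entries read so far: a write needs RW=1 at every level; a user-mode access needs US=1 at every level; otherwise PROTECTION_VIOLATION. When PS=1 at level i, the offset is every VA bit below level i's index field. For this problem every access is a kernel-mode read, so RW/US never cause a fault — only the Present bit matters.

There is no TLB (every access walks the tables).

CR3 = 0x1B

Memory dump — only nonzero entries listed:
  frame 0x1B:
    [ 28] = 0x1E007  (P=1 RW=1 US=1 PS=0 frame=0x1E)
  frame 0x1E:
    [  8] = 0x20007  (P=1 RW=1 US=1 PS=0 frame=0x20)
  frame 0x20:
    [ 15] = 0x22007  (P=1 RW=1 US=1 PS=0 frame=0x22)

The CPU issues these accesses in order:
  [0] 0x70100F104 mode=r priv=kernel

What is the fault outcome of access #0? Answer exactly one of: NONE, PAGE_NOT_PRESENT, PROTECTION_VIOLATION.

Per-access translation:
#0 VA=0x70100F104 (r,kernel):
  [0] read 0x1B idx=28: raw=0x1E007 flags P=1 W=1 U=1 S=0
  [1] read 0x1E idx=8: raw=0x20007 flags P=1 W=1 U=1 S=0
  [2] read 0x20 idx=15: raw=0x22007 flags P=1 W=1 U=1 S=0
  → PA=0x22104  (3 entries read)

Access #0 fault: NONE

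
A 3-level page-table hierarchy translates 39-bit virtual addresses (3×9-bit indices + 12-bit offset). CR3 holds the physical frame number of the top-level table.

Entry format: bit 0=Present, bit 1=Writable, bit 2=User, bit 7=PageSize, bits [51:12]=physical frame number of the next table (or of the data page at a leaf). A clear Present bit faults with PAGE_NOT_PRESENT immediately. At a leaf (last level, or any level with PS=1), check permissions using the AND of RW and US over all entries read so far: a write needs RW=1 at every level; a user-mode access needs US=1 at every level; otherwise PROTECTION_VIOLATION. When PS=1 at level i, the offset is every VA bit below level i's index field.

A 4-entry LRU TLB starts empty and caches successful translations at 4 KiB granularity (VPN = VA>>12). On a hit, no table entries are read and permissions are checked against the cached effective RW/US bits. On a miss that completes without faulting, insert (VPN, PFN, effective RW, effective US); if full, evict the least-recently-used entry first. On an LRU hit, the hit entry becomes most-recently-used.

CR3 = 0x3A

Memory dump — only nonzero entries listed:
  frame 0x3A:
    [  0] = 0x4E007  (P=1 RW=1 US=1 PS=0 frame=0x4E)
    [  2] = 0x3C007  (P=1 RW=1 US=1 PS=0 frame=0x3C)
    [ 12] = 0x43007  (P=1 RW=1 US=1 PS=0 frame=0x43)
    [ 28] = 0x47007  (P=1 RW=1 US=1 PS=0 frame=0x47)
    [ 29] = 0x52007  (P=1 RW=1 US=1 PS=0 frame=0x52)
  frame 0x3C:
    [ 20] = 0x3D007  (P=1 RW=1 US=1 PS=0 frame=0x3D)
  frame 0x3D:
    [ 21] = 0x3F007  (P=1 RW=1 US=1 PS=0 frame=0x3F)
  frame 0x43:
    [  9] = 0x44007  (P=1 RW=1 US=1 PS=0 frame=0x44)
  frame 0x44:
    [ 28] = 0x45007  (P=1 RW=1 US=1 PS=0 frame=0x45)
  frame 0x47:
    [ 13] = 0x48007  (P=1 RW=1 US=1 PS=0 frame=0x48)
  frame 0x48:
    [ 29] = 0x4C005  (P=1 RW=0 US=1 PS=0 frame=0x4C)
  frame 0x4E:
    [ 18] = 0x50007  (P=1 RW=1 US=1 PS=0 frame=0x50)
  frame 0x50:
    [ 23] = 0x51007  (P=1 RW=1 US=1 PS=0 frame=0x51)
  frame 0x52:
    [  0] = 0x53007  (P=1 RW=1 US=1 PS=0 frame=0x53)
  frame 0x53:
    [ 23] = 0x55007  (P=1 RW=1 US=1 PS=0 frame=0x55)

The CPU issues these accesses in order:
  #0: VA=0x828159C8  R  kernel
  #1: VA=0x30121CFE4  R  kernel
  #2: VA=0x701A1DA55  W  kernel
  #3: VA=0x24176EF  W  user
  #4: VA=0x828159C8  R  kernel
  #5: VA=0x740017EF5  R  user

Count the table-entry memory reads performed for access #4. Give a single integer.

Per-access translation:
#0 VA=0x828159C8 (r,kernel):
  L0 @0x3A[2] → 0x3C007  P=1,RW=1,US=1,PS=0
  L1 @0x3C[20] → 0x3D007  P=1,RW=1,US=1,PS=0
  L2 @0x3D[21] → 0x3F007  P=1,RW=1,US=1,PS=0
  → PA=0x3F9C8  (3 entries read)
#1 VA=0x30121CFE4 (r,kernel):
  L0 @0x3A[12] → 0x43007  P=1,RW=1,US=1,PS=0
  L1 @0x43[9] → 0x44007  P=1,RW=1,US=1,PS=0
  L2 @0x44[28] → 0x45007  P=1,RW=1,US=1,PS=0
  → PA=0x45FE4  (3 entries read)
#2 VA=0x701A1DA55 (w,kernel):
  L0 @0x3A[28] → 0x47007  P=1,RW=1,US=1,PS=0
  L1 @0x47[13] → 0x48007  P=1,RW=1,US=1,PS=0
  L2 @0x48[29] → 0x4C005  P=1,RW=0,US=1,PS=0
  ✗ PROTECTION_VIOLATION  [3 reads]
#3 VA=0x24176EF (w,user):
  L0 @0x3A[0] → 0x4E007  P=1,RW=1,US=1,PS=0
  L1 @0x4E[18] → 0x50007  P=1,RW=1,US=1,PS=0
  L2 @0x50[23] → 0x51007  P=1,RW=1,US=1,PS=0
  → PA=0x516EF  (3 entries read)
#4 VA=0x828159C8 (r,kernel):
  TLB hit vpn=0x82815 → PA=0x3F9C8
#5 VA=0x740017EF5 (r,user):
  L0 @0x3A[29] → 0x52007  P=1,RW=1,US=1,PS=0
  L1 @0x52[0] → 0x53007  P=1,RW=1,US=1,PS=0
  L2 @0x53[23] → 0x55007  P=1,RW=1,US=1,PS=0
  → PA=0x55EF5  (3 entries read)

Entries read for #4: 0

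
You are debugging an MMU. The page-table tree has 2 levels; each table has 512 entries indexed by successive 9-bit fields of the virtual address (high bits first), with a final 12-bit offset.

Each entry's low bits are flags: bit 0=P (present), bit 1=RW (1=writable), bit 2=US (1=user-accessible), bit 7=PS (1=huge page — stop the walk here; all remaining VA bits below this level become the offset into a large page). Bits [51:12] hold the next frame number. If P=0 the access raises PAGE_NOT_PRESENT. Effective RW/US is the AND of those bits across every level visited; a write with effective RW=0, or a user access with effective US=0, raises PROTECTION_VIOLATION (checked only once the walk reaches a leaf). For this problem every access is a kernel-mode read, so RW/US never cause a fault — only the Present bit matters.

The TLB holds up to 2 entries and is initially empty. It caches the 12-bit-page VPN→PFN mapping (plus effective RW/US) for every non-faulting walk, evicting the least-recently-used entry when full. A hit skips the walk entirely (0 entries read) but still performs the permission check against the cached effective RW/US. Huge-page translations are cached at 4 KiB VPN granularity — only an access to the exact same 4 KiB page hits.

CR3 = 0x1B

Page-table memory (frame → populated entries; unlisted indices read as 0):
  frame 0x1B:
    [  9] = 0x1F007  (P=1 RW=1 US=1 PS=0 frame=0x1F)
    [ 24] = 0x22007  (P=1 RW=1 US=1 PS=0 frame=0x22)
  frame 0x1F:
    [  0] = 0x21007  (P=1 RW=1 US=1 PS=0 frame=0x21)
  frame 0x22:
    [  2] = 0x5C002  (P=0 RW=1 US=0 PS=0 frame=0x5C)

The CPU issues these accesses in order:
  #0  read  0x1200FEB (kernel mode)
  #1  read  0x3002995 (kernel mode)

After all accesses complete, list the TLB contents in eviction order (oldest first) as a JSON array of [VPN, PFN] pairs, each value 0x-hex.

Per-access translation:
#0 VA=0x1200FEB (r,kernel):
  L0 @0x1B[9] → 0x1F007  P=1,RW=1,US=1,PS=0
  L1 @0x1F[0] → 0x21007  P=1,RW=1,US=1,PS=0
  ✓ 0x21FEB  — 2 lookups
#1 VA=0x3002995 (r,kernel):
  L0 @0x1B[24] → 0x22007  P=1,RW=1,US=1,PS=0
  L1 @0x22[2] → 0x5C002  P=0,RW=1,US=0,PS=0
  → PAGE_NOT_PRESENT  (2 entries read)

TLB: [["0x1200", "0x21"]]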